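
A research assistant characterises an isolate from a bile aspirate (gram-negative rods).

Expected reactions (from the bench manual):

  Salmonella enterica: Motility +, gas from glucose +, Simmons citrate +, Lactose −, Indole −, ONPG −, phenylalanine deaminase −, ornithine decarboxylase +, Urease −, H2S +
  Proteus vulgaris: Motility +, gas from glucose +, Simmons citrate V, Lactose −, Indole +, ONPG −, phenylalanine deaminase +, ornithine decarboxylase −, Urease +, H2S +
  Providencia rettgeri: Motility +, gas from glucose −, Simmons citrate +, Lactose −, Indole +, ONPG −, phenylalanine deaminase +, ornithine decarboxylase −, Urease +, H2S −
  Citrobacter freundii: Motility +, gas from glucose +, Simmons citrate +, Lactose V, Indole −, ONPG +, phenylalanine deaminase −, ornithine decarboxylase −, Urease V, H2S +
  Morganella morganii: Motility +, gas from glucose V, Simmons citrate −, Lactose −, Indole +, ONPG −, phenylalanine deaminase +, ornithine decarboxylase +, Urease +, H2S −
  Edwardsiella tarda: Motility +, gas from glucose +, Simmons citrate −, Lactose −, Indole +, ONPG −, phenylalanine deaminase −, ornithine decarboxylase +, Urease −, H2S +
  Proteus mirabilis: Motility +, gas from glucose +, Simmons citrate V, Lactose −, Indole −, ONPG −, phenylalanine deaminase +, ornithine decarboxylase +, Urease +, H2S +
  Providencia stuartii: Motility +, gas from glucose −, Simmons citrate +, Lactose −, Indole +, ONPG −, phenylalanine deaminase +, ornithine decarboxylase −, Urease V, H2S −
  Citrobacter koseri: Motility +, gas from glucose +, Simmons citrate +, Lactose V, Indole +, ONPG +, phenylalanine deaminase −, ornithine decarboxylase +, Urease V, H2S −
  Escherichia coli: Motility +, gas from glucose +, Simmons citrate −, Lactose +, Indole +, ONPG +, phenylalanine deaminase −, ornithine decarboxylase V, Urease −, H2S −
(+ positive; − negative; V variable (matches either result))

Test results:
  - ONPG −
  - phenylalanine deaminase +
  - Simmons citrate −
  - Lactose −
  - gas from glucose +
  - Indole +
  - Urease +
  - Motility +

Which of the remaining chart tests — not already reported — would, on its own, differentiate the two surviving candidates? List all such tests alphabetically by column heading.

H2S, ornithine decarboxylase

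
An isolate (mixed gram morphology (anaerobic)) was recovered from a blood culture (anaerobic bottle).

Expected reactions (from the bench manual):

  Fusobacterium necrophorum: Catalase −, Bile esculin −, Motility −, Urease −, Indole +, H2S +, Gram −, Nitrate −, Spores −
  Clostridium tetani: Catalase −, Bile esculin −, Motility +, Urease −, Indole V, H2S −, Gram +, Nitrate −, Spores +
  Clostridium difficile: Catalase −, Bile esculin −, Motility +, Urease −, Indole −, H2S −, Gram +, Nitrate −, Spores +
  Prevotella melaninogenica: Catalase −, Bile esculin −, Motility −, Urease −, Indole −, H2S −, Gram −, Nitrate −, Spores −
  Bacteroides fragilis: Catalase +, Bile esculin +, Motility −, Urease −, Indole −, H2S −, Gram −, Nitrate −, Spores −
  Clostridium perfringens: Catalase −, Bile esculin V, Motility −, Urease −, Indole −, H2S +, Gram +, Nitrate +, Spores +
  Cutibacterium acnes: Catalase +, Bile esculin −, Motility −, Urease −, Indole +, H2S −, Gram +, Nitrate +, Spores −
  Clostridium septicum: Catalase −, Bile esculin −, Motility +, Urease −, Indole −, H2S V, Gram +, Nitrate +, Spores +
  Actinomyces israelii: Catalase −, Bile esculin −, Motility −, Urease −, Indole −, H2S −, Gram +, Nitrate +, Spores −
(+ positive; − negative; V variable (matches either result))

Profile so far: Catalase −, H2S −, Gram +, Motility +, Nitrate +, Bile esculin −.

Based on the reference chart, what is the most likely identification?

Gram +: excludes Fusobacterium necrophorum, Prevotella melaninogenica, Bacteroides fragilis — 6 left.
Catalase −: excludes Cutibacterium acnes — 5 left.
Motility +: excludes Clostridium perfringens, Actinomyces israelii — 3 left.
H2S −: all 3 remaining candidates are consistent.
Nitrate +: excludes Clostridium tetani, Clostridium difficile — 1 left.
Bile esculin −: the one remaining candidate is consistent.

Clostridium septicum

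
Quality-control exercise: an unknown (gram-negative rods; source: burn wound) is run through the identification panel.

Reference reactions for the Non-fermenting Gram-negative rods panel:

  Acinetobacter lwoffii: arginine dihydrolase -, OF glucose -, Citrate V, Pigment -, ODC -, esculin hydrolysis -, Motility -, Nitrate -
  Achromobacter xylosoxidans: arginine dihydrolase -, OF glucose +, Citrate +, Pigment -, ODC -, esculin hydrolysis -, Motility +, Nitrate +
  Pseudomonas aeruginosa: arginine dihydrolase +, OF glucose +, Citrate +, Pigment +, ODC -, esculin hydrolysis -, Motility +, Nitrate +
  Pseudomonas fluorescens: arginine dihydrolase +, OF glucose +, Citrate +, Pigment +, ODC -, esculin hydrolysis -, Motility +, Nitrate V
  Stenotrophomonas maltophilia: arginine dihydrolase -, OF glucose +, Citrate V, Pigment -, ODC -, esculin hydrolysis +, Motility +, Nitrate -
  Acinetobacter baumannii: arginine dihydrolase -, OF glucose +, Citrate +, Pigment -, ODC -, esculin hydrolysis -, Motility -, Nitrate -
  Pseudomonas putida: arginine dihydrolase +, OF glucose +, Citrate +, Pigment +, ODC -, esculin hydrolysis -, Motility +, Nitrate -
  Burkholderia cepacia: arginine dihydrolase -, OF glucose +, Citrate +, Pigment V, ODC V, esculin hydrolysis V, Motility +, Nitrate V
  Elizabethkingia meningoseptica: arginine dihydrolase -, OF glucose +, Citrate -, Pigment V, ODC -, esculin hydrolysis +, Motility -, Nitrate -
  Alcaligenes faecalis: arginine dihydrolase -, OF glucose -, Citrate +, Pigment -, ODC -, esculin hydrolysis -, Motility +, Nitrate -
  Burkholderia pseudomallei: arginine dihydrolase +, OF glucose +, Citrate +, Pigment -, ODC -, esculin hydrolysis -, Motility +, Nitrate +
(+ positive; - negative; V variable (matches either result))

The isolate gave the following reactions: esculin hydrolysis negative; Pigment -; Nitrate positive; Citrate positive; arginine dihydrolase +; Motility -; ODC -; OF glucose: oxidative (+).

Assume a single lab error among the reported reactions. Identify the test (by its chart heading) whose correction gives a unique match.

Motility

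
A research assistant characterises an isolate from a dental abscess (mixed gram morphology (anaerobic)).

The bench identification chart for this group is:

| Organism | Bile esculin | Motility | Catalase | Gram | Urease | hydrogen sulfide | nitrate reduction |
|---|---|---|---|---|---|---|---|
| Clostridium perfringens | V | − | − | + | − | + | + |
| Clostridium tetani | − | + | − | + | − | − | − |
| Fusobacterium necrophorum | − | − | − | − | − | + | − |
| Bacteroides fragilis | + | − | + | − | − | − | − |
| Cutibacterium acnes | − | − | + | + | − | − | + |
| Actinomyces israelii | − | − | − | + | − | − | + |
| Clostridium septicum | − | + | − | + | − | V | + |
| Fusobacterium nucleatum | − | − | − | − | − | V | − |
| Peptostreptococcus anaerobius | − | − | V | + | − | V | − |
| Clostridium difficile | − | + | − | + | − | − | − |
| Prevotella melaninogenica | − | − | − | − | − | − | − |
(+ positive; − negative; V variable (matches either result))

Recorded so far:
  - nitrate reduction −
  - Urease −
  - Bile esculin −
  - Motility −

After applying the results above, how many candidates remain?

4

Motility −: excludes Clostridium tetani, Clostridium septicum, Clostridium difficile — 8 left.
Urease −: all 8 remaining candidates are consistent.
nitrate reduction −: excludes Clostridium perfringens, Cutibacterium acnes, Actinomyces israelii — 5 left.
Bile esculin −: excludes Bacteroides fragilis — 4 left.
Still consistent: Fusobacterium necrophorum, Fusobacterium nucleatum, Peptostreptococcus anaerobius, Prevotella melaninogenica.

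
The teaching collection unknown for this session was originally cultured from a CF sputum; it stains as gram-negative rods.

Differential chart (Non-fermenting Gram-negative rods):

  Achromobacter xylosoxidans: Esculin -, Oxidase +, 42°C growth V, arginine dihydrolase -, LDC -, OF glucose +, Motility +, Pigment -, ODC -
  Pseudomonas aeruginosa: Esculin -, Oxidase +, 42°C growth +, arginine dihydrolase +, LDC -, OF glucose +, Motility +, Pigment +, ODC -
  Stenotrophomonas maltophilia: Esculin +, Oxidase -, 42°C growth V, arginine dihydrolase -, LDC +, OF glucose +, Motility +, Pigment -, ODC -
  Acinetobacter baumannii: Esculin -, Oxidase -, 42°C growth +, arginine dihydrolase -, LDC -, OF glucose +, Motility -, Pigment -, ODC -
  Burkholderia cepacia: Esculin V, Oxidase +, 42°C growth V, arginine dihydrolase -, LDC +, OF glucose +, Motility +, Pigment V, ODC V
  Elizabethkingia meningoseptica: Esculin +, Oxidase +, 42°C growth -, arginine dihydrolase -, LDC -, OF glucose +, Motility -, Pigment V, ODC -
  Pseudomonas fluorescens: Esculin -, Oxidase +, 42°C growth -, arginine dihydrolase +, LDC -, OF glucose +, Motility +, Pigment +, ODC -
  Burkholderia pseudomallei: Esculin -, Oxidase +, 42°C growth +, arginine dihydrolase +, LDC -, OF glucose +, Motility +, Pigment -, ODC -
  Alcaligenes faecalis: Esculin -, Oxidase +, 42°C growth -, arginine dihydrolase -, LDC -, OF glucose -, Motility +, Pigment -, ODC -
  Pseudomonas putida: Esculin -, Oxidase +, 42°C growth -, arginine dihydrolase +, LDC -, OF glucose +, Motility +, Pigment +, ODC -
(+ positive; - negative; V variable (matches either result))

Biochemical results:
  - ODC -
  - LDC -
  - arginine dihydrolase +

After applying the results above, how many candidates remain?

LDC -: excludes Stenotrophomonas maltophilia, Burkholderia cepacia — 8 left.
arginine dihydrolase +: excludes Achromobacter xylosoxidans, Acinetobacter baumannii, Elizabethkingia meningoseptica, Alcaligenes faecalis — 4 left.
ODC -: all 4 remaining candidates are consistent.
Still consistent: Burkholderia pseudomallei, Pseudomonas aeruginosa, Pseudomonas fluorescens, Pseudomonas putida.

4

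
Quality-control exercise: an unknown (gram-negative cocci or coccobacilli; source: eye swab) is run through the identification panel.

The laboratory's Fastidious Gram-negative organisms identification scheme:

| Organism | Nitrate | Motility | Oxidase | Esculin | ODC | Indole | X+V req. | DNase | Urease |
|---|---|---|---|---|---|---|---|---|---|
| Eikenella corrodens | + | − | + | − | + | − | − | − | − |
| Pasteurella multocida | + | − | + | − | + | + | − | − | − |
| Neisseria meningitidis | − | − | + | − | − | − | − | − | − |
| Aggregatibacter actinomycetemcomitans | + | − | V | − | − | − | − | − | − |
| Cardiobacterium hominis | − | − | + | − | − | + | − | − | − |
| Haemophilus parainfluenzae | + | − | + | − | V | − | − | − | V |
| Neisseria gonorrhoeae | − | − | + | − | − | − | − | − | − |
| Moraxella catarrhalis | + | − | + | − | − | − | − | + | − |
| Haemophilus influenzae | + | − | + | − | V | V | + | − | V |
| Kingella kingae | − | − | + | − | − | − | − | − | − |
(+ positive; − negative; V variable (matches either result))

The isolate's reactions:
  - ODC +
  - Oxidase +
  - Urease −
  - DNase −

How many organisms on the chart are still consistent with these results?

4

Oxidase +: all 10 remaining candidates are consistent.
DNase −: excludes Moraxella catarrhalis — 9 left.
Urease −: all 9 remaining candidates are consistent.
ODC +: excludes 5 organisms — 4 left.
Still consistent: Eikenella corrodens, Haemophilus influenzae, Haemophilus parainfluenzae, Pasteurella multocida.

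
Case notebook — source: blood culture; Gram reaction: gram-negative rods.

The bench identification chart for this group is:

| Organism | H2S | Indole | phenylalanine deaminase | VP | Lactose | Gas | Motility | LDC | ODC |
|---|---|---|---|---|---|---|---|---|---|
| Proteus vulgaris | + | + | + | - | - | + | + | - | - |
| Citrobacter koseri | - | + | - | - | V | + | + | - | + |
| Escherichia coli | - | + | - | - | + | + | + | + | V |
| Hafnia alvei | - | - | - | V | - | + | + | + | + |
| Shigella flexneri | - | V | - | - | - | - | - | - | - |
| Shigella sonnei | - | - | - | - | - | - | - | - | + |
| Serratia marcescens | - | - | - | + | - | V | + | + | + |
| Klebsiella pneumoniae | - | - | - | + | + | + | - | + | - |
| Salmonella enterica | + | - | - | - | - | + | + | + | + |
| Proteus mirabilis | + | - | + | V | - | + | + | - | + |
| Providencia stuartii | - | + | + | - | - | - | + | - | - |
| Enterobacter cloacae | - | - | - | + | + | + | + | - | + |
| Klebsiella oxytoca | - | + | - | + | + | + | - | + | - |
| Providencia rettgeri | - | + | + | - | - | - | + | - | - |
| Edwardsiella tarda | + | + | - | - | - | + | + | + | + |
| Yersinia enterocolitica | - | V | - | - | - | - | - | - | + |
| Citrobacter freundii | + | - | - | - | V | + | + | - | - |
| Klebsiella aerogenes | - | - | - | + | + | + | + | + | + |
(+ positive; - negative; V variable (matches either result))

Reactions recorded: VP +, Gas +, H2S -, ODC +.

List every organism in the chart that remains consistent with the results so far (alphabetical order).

Enterobacter cloacae, Hafnia alvei, Klebsiella aerogenes, Serratia marcescens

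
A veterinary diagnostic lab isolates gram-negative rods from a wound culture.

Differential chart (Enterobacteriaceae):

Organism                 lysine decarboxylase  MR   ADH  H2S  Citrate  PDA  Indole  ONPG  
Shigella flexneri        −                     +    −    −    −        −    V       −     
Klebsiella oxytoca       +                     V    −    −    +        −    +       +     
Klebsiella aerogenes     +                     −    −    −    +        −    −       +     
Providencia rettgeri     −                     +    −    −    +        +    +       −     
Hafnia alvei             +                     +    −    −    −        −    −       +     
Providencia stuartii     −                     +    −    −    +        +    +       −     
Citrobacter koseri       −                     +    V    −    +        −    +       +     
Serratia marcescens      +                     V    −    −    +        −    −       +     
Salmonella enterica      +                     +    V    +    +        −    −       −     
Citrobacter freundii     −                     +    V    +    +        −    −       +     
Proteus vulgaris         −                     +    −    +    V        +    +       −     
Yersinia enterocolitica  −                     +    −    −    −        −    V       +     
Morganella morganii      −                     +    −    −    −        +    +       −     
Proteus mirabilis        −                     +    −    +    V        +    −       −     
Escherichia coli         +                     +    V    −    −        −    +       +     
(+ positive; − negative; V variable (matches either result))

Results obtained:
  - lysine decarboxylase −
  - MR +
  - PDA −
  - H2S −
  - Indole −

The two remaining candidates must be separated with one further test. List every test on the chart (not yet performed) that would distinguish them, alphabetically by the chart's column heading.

ONPG

Indole −: excludes 7 organisms — 8 left.
lysine decarboxylase −: excludes Klebsiella aerogenes, Hafnia alvei, Serratia marcescens, Salmonella enterica — 4 left.
MR +: all 4 remaining candidates are consistent.
PDA −: excludes Proteus mirabilis — 3 left.
H2S −: excludes Citrobacter freundii — 2 left.
Two candidates remain: Shigella flexneri and Yersinia enterocolitica.
  ADH: − vs − — same for both, does not separate.
  Citrate: − vs − — same for both, does not separate.
  ONPG: Shigella flexneri −, Yersinia enterocolitica + — discriminates.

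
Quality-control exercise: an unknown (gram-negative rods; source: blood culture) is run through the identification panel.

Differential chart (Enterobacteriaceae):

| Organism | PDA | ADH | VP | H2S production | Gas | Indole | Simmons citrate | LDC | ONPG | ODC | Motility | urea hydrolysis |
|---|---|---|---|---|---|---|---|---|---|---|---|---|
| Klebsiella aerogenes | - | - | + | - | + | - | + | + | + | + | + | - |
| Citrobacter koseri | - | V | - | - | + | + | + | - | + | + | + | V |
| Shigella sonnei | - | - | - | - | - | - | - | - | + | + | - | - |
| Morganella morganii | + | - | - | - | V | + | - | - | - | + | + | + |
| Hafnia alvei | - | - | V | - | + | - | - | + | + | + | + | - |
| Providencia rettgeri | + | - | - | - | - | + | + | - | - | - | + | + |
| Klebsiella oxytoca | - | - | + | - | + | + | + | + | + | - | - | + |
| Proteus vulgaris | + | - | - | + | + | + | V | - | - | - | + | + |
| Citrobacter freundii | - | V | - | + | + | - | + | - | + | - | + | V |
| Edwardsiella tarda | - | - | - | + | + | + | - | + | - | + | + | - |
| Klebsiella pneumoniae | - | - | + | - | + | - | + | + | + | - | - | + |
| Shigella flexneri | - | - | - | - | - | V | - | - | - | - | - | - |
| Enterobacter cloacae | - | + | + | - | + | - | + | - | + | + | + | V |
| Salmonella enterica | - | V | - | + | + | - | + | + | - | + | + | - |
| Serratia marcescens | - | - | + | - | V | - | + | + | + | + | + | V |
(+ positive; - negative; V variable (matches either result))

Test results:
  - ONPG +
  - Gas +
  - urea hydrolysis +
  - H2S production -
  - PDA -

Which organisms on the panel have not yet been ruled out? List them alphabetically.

Citrobacter koseri, Enterobacter cloacae, Klebsiella oxytoca, Klebsiella pneumoniae, Serratia marcescens

PDA -: excludes Morganella morganii, Providencia rettgeri, Proteus vulgaris — 12 left.
Gas +: excludes Shigella sonnei, Shigella flexneri — 10 left.
ONPG +: excludes Edwardsiella tarda, Salmonella enterica — 8 left.
H2S production -: excludes Citrobacter freundii — 7 left.
urea hydrolysis +: excludes Klebsiella aerogenes, Hafnia alvei — 5 left.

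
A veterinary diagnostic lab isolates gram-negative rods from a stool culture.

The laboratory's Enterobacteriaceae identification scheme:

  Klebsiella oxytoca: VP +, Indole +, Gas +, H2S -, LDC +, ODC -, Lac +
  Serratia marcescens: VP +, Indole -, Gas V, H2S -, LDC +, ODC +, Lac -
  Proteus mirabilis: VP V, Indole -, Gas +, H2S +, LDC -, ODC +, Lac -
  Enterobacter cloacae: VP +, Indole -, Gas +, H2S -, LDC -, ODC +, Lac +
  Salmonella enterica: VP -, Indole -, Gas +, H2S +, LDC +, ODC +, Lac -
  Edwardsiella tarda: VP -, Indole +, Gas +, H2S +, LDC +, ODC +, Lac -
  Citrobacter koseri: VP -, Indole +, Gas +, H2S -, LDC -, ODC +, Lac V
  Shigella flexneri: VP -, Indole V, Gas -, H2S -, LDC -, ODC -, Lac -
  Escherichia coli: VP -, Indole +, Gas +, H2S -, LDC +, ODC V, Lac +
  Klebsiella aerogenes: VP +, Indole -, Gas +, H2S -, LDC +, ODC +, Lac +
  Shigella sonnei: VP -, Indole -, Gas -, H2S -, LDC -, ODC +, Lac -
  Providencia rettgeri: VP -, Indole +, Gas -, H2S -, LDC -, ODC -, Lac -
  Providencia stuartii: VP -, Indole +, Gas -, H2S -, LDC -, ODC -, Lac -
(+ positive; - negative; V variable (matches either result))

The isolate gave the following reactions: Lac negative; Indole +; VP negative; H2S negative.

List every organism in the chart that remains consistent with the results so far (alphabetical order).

Indole +: excludes 6 organisms — 7 left.
VP -: excludes Klebsiella oxytoca — 6 left.
H2S -: excludes Edwardsiella tarda — 5 left.
Lac -: excludes Escherichia coli — 4 left.

Citrobacter koseri, Providencia rettgeri, Providencia stuartii, Shigella flexneri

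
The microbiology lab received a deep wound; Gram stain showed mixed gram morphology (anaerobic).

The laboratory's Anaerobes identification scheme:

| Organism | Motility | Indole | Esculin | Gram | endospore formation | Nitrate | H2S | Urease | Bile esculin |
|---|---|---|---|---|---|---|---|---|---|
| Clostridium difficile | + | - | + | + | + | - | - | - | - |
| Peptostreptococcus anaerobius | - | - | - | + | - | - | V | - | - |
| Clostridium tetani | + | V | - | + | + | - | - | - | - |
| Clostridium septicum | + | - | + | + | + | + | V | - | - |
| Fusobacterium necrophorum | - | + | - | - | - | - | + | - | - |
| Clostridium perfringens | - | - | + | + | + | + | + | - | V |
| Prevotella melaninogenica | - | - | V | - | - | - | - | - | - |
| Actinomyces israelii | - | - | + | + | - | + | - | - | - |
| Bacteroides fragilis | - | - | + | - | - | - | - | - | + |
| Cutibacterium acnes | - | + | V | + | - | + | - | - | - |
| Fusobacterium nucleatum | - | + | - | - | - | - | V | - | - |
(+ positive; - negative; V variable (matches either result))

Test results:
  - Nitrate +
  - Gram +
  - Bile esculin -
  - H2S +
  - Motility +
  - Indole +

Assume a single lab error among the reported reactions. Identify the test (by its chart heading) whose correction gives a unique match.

As reported, no row in the chart matches all 6 reactions.
Reversing Gram → still no organism matches.
Reversing Nitrate → still no organism matches.
Reversing H2S → still no organism matches.
Reversing Motility → still no organism matches.
Reversing Bile esculin → still no organism matches.
Reversing Indole (to -) → unique match: Clostridium septicum.

Indole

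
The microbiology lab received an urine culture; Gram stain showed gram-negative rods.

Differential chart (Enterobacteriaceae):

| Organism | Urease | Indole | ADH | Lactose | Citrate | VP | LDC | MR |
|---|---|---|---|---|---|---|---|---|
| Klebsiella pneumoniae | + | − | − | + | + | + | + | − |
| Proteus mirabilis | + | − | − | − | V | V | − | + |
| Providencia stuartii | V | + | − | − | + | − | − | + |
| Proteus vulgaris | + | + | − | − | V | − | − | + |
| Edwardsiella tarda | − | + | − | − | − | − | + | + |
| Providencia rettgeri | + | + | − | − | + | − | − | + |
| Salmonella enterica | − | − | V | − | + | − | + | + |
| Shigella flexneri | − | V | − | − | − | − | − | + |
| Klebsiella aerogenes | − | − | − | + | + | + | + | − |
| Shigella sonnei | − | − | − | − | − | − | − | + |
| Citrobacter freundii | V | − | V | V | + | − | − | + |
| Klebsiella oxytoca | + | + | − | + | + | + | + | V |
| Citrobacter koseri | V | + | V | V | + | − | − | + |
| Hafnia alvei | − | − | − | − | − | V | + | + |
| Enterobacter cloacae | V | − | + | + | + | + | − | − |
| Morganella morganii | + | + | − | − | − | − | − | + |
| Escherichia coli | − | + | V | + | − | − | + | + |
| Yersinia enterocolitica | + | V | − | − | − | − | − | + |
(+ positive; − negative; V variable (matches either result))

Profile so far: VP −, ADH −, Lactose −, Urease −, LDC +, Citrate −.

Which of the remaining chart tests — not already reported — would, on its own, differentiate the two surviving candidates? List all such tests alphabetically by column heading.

Indole

Citrate −: excludes 9 organisms — 9 left.
Urease −: excludes Proteus mirabilis, Proteus vulgaris, Morganella morganii, Yersinia enterocolitica — 5 left.
Lactose −: excludes Escherichia coli — 4 left.
VP −: all 4 remaining candidates are consistent.
ADH −: all 4 remaining candidates are consistent.
LDC +: excludes Shigella flexneri, Shigella sonnei — 2 left.
Two candidates remain: Edwardsiella tarda and Hafnia alvei.
  Indole: Edwardsiella tarda +, Hafnia alvei − — discriminates.
  MR: + vs + — same for both, does not separate.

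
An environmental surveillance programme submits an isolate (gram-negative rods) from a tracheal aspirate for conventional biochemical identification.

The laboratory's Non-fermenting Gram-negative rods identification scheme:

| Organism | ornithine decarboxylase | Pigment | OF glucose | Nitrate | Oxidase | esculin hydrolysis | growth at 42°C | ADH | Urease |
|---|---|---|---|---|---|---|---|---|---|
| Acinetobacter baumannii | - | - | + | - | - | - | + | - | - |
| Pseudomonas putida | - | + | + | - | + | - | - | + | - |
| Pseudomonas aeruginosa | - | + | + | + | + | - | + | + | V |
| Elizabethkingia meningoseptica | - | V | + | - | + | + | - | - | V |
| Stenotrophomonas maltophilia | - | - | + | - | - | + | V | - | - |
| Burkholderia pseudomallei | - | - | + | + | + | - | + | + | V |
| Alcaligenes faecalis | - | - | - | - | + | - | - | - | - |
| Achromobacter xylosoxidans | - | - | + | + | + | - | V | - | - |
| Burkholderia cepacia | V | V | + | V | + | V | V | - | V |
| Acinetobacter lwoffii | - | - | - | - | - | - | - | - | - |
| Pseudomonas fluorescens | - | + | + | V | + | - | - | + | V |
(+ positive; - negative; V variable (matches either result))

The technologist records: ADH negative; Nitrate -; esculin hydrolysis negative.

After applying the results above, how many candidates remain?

esculin hydrolysis -: excludes Elizabethkingia meningoseptica, Stenotrophomonas maltophilia — 9 left.
Nitrate -: excludes Pseudomonas aeruginosa, Burkholderia pseudomallei, Achromobacter xylosoxidans — 6 left.
ADH -: excludes Pseudomonas putida, Pseudomonas fluorescens — 4 left.
Still consistent: Acinetobacter baumannii, Acinetobacter lwoffii, Alcaligenes faecalis, Burkholderia cepacia.

4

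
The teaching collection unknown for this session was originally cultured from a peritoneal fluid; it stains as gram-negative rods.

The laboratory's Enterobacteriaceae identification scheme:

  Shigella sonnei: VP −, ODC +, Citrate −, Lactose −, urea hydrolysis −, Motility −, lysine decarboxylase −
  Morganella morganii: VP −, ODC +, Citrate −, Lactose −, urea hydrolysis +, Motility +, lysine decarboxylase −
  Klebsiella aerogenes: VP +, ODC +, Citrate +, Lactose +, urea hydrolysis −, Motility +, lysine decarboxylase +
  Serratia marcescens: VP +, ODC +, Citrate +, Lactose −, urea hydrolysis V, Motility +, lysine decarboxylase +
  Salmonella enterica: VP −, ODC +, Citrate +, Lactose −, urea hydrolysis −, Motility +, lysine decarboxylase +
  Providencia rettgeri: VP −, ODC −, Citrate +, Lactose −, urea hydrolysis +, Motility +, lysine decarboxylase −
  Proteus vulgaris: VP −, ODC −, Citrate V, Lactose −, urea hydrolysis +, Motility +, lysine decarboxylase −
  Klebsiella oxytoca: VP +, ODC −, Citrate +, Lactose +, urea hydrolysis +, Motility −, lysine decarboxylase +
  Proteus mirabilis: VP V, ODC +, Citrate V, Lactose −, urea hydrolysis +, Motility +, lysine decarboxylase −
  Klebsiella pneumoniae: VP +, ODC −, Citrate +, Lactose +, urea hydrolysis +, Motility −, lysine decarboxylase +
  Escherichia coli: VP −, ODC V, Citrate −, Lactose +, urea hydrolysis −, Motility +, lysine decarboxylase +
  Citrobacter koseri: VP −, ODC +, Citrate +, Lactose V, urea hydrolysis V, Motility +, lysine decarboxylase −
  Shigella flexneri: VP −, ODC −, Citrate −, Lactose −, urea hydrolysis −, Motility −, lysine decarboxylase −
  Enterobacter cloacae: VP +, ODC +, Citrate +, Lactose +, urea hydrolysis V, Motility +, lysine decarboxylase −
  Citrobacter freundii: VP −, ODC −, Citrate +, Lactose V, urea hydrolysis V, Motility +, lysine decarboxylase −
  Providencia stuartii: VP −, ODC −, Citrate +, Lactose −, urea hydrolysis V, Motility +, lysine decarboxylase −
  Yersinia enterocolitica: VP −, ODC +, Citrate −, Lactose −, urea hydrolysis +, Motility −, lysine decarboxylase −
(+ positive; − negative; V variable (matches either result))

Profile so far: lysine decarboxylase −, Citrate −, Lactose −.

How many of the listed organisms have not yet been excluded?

Lactose −: excludes 5 organisms — 12 left.
lysine decarboxylase −: excludes Serratia marcescens, Salmonella enterica — 10 left.
Citrate −: excludes Providencia rettgeri, Citrobacter koseri, Citrobacter freundii, Providencia stuartii — 6 left.
Still consistent: Morganella morganii, Proteus mirabilis, Proteus vulgaris, Shigella flexneri, Shigella sonnei, Yersinia enterocolitica.

6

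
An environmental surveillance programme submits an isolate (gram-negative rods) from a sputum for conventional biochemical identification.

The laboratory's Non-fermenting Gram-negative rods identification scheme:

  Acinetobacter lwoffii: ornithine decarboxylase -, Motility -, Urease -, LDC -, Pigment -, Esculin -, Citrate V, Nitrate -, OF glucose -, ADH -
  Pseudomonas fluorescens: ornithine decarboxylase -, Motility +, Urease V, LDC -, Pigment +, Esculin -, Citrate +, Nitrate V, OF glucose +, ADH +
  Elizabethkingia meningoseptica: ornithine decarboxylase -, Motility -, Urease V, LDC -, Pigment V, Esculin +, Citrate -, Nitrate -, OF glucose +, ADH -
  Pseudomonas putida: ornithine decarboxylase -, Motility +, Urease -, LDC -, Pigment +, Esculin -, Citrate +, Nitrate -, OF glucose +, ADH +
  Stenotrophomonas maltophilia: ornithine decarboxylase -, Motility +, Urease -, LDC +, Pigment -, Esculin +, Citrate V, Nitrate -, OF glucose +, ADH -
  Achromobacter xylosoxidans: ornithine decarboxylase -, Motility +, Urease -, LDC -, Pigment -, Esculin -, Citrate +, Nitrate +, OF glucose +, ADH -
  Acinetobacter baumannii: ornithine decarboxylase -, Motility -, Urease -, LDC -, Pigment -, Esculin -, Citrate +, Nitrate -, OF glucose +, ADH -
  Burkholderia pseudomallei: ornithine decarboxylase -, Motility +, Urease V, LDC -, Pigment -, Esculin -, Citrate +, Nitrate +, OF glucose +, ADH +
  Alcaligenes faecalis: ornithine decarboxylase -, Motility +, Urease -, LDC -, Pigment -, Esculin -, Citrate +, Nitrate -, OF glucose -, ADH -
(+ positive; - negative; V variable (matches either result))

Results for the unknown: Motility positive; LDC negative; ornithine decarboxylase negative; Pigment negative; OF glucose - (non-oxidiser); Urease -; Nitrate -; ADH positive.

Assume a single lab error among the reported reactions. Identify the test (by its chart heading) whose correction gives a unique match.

As reported, no row in the chart matches all 8 reactions.
Reversing Motility → still no organism matches.
Reversing LDC → still no organism matches.
Reversing ornithine decarboxylase → still no organism matches.
Reversing Pigment → still no organism matches.
Reversing ADH (to -) → unique match: Alcaligenes faecalis.
Reversing OF glucose → still no organism matches.
Reversing Nitrate → still no organism matches.
Reversing Urease → still no organism matches.

ADH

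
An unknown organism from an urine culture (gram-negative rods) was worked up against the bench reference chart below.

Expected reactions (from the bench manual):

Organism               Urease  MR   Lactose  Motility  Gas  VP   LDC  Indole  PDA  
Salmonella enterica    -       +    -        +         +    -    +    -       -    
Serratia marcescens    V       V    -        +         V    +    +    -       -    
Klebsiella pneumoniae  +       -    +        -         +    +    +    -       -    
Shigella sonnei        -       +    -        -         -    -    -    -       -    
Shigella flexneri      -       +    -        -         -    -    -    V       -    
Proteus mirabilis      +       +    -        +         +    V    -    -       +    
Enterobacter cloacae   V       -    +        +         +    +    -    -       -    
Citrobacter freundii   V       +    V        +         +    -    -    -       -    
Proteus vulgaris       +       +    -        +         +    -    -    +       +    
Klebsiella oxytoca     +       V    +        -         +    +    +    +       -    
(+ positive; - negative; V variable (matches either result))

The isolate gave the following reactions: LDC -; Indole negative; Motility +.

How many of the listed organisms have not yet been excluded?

3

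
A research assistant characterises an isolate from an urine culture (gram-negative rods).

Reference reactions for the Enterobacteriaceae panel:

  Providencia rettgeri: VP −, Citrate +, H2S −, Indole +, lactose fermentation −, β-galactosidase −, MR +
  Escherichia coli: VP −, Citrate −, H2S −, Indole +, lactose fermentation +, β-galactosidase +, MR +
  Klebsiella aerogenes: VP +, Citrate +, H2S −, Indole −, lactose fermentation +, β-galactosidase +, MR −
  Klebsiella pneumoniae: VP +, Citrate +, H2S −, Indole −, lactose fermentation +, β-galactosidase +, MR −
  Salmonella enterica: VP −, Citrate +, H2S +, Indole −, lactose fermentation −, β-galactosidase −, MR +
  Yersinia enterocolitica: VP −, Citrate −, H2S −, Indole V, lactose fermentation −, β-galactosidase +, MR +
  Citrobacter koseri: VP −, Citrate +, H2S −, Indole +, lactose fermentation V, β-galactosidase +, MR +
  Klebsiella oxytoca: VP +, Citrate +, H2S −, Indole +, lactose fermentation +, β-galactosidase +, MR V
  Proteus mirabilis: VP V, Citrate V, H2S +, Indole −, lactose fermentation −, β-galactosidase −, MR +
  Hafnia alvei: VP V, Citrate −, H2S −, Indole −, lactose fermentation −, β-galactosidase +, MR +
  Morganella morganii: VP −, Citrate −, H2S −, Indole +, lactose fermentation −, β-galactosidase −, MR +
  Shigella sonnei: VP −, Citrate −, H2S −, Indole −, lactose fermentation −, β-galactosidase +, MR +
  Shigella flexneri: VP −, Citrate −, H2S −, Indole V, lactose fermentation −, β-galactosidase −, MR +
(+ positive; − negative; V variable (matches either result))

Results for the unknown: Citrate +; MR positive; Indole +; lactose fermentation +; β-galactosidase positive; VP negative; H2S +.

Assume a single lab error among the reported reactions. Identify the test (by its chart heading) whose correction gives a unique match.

H2S

As reported, no row in the chart matches all 7 reactions.
Reversing VP → still no organism matches.
Reversing Indole → still no organism matches.
Reversing H2S (to −) → unique match: Citrobacter koseri.
Reversing β-galactosidase → still no organism matches.
Reversing lactose fermentation → still no organism matches.
Reversing MR → still no organism matches.
Reversing Citrate → still no organism matches.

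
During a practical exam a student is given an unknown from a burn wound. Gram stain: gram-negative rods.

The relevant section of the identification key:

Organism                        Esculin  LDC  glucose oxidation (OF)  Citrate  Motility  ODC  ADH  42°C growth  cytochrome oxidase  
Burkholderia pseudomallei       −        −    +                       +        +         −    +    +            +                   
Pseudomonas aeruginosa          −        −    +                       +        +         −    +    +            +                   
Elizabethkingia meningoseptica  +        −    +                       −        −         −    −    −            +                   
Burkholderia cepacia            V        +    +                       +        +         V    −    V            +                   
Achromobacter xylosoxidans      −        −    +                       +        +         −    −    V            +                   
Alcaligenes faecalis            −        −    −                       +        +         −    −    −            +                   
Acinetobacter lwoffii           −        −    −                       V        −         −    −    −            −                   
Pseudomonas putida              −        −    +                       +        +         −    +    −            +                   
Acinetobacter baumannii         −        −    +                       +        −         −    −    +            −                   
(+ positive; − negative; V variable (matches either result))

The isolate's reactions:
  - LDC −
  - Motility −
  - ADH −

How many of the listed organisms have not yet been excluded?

Motility −: excludes 6 organisms — 3 left.
ADH −: all 3 remaining candidates are consistent.
LDC −: all 3 remaining candidates are consistent.
Still consistent: Acinetobacter baumannii, Acinetobacter lwoffii, Elizabethkingia meningoseptica.

3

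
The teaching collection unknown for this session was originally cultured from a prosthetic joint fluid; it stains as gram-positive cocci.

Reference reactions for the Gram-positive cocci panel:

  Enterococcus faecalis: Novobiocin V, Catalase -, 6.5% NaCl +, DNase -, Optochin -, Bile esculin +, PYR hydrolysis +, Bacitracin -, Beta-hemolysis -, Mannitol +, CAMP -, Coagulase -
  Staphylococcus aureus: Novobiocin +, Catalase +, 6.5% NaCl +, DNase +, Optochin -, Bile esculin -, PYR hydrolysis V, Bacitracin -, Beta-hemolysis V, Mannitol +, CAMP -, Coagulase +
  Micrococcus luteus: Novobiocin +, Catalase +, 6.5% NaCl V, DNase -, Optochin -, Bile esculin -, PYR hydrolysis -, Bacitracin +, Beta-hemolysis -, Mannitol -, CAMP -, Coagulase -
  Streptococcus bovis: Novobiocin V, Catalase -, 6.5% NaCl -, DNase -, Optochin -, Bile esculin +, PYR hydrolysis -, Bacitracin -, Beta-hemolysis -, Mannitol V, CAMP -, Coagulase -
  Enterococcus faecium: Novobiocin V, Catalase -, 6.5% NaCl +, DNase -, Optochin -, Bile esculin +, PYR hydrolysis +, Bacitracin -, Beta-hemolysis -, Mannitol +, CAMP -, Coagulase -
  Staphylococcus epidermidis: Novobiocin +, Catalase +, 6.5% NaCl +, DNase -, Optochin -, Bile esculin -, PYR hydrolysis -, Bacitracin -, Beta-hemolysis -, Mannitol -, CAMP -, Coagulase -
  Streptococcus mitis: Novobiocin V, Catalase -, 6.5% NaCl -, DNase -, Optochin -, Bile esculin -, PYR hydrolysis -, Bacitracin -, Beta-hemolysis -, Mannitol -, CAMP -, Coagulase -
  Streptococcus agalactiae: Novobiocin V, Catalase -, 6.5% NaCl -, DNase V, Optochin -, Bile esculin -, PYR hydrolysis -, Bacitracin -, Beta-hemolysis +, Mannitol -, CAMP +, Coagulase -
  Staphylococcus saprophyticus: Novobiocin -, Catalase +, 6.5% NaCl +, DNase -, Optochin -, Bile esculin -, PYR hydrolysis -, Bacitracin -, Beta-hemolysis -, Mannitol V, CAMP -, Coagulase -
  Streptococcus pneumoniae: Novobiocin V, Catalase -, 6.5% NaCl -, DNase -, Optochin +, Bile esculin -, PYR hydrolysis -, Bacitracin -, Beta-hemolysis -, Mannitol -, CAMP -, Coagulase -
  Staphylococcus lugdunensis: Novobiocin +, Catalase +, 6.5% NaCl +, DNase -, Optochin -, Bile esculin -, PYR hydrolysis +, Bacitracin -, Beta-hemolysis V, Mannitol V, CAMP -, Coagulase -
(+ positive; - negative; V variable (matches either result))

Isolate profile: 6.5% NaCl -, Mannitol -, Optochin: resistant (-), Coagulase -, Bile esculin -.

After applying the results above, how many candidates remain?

3

Coagulase -: excludes Staphylococcus aureus — 10 left.
Optochin -: excludes Streptococcus pneumoniae — 9 left.
Bile esculin -: excludes Enterococcus faecalis, Streptococcus bovis, Enterococcus faecium — 6 left.
Mannitol -: all 6 remaining candidates are consistent.
6.5% NaCl -: excludes Staphylococcus epidermidis, Staphylococcus saprophyticus, Staphylococcus lugdunensis — 3 left.
Still consistent: Micrococcus luteus, Streptococcus agalactiae, Streptococcus mitis.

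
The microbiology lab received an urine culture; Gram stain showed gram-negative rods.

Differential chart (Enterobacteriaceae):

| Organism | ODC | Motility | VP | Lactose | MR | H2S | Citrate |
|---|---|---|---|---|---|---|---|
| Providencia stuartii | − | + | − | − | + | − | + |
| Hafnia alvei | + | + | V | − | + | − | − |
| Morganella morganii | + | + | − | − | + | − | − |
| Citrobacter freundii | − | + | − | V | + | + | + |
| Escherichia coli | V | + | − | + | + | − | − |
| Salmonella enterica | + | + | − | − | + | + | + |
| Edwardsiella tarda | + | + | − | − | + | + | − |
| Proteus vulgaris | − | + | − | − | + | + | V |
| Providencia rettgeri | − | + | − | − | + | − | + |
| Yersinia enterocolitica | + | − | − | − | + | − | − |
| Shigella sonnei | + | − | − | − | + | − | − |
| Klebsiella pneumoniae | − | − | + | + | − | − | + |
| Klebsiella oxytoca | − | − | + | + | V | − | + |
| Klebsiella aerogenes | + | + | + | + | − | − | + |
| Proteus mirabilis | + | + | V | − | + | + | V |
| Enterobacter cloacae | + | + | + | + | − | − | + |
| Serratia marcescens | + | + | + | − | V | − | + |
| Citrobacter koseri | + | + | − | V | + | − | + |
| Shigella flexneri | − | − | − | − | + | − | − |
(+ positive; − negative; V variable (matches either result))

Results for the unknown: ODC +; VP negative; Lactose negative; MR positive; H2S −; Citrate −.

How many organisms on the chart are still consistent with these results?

4

H2S −: excludes 5 organisms — 14 left.
ODC +: excludes 5 organisms — 9 left.
VP −: excludes Klebsiella aerogenes, Enterobacter cloacae, Serratia marcescens — 6 left.
Citrate −: excludes Citrobacter koseri — 5 left.
MR +: all 5 remaining candidates are consistent.
Lactose −: excludes Escherichia coli — 4 left.
Still consistent: Hafnia alvei, Morganella morganii, Shigella sonnei, Yersinia enterocolitica.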